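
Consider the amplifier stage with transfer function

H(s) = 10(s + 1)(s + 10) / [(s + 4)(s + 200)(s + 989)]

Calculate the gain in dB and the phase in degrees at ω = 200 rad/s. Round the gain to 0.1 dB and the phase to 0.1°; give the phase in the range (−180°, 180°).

At s = jω = j200:
zero (s+1): 1 + j200 → |·| = √(1²+200²) = √40001 ≈ 200, ∠ = arctan(200/1) ≈ 89.71°
zero (s+10): 10 + j200 → |·| = √(10²+200²) = √40100 ≈ 200.25, ∠ = arctan(200/10) ≈ 87.14°
pole (s+4): 4 + j200 → |·| = √(4²+200²) = √40016 ≈ 200.04, ∠ = arctan(200/4) ≈ 88.85°
pole (s+200): 200 + j200 → |·| = √(200²+200²) = √80000 ≈ 282.84, ∠ = arctan(200/200) ≈ 45.00°
pole (s+989): 989 + j200 → |·| = √(989²+200²) = √1018121 ≈ 1009, ∠ = arctan(200/989) ≈ 11.43°
|H| = 10 · 40050 / 5.7089e+07 ≈ 0.0070154
Gain = 20 log₁₀(0.0070154) ≈ -43.08 dB
∠H = 176.85° − 145.28° = 31.57°

-43.1 dB, 31.6°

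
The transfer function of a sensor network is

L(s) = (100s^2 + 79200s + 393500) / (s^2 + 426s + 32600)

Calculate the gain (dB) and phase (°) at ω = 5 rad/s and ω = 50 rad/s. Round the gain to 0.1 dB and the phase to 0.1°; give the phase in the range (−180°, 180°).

ω = 5: 24.6 dB, 41.6°; ω = 50: 40.6 dB, 52.6°

Substitute s = j5:
Numerator: 100(j5)^2 + 79200(j5) + 393500 = 391000 + j396000
Denominator: (j5)^2 + 426(j5) + 32600 = 32575 + j2130
|N| = √(391000² + 396000²) ≈ 5.565e+05, ∠N ≈ 45.36°
|D| = √(32575² + 2130²) ≈ 32645, ∠D ≈ 3.74°
|L| = 5.565e+05 / 32645 ≈ 17.047
Gain = 20 log₁₀(17.047) ≈ 24.63 dB
∠L = 45.36° − 3.74° = 41.62°

Substitute s = j50:
Numerator: 100(j50)^2 + 79200(j50) + 393500 = 143500 + j3960000
Denominator: (j50)^2 + 426(j50) + 32600 = 30100 + j21300
|N| = √(143500² + 3960000²) ≈ 3.9626e+06, ∠N ≈ 87.92°
|D| = √(30100² + 21300²) ≈ 36874, ∠D ≈ 35.28°
|L| = 3.9626e+06 / 36874 ≈ 107.46
Gain = 20 log₁₀(107.46) ≈ 40.62 dB
∠L = 87.92° − 35.28° = 52.64°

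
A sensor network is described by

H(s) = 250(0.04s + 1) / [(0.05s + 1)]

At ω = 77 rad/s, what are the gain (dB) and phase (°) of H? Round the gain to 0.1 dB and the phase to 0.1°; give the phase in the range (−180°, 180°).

46.2 dB, -3.4°

At ω = 77 rad/s:
zero (1 + j77·0.04) = 1 + j3.08 → |·| ≈ 3.2383, ∠ ≈ 72.01°
pole (1 + j77·0.05) = 1 + j3.85 → |·| ≈ 3.9778, ∠ ≈ 75.44°
|H| = 250 · 3.2383 / (3.9778) ≈ 203.52
Gain = 20 log₁₀(203.52) ≈ 46.17 dB
∠H = (72.01°) − (75.44°) = -3.43°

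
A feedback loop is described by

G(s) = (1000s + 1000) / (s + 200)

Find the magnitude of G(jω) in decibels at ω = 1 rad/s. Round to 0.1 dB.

Substitute s = j1:
Numerator: 1000(j1) + 1000 = 1000 + j1000
Denominator: (j1) + 200 = 200 + j1
|N| = √(1000² + 1000²) ≈ 1414.2, ∠N ≈ 45.00°
|D| = √(200² + 1²) ≈ 200, ∠D ≈ 0.29°
|G| = 1414.2 / 200 ≈ 7.071
Gain = 20 log₁₀(7.071) ≈ 16.99 dB

17.0 dB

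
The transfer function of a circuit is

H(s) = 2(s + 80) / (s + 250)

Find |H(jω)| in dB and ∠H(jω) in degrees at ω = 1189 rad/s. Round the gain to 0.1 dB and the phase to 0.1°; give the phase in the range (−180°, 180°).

5.9 dB, 8.0°

At s = jω = j1189:
zero (s+80): 80 + j1189 → |·| = √(80²+1189²) = √1420121 ≈ 1191.7, ∠ = arctan(1189/80) ≈ 86.15°
pole (s+250): 250 + j1189 → |·| = √(250²+1189²) = √1476221 ≈ 1215, ∠ = arctan(1189/250) ≈ 78.13°
|H| = 2 · 1191.7 / 1215 ≈ 1.9616
Gain = 20 log₁₀(1.9616) ≈ 5.85 dB
∠H = 86.15° − 78.13° = 8.02°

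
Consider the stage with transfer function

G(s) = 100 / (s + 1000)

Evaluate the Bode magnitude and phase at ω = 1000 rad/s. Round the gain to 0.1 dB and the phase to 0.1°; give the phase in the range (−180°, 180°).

-23.0 dB, -45.0°

At s = jω = j1000:
pole (s+1000): 1000 + j1000 → |·| = √(1000²+1000²) = √2000000 ≈ 1414.2, ∠ = arctan(1000/1000) ≈ 45.00°
|G| = 100 / 1414.2 ≈ 0.070711
Gain = 20 log₁₀(0.070711) ≈ -23.01 dB
∠G = 0.00° − 45.00° = -45.00°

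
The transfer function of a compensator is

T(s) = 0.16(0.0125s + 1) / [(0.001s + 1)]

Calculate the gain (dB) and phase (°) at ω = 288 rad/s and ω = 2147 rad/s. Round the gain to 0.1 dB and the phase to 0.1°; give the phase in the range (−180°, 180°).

ω = 288: -4.8 dB, 58.4°; ω = 2147: 5.2 dB, 22.8°

At ω = 288 rad/s:
zero (1 + j288·0.0125) = 1 + j3.6 → |·| ≈ 3.7363, ∠ ≈ 74.48°
pole (1 + j288·0.001) = 1 + j0.288 → |·| ≈ 1.0406, ∠ ≈ 16.07°
|T| = 0.16 · 3.7363 / (1.0406) ≈ 0.57448
Gain = 20 log₁₀(0.57448) ≈ -4.81 dB
∠T = (74.48°) − (16.07°) = 58.41°

At ω = 2147 rad/s:
zero (1 + j2147·0.0125) = 1 + j26.8375 → |·| ≈ 26.856, ∠ ≈ 87.87°
pole (1 + j2147·0.001) = 1 + j2.147 → |·| ≈ 2.3685, ∠ ≈ 65.03°
|T| = 0.16 · 26.856 / (2.3685) ≈ 1.8142
Gain = 20 log₁₀(1.8142) ≈ 5.17 dB
∠T = (87.87°) − (65.03°) = 22.84°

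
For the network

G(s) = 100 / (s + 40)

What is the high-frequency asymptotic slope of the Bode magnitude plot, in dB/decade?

-20 dB/decade

Each pole contributes −20 dB/decade at high frequency; each zero contributes +20 dB/decade.
Net: 0 zero(s) − 1 pole(s) → -20 dB/decade.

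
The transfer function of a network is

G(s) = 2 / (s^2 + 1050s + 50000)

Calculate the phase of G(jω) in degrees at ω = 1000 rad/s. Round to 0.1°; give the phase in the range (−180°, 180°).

-132.1°

Substitute s = j1000:
Numerator: 2 = 2 + j0
Denominator: (j1000)^2 + 1050(j1000) + 50000 = -950000 + j1050000
|N| = √(2² + 0²) ≈ 2, ∠N ≈ 0.00°
|D| = √(950000² + 1050000²) ≈ 1.416e+06, ∠D ≈ 132.14°
∠G = 0.00° − 132.14° = -132.14°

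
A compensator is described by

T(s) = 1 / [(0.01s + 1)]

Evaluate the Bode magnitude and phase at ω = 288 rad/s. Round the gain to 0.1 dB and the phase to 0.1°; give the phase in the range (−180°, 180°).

-9.7 dB, -70.9°

At ω = 288 rad/s:
pole (1 + j288·0.01) = 1 + j2.88 → |·| ≈ 3.0487, ∠ ≈ 70.85°
|T| = 1 · 1 / (3.0487) ≈ 0.32801
Gain = 20 log₁₀(0.32801) ≈ -9.68 dB
∠T = (0°) − (70.85°) = -70.85°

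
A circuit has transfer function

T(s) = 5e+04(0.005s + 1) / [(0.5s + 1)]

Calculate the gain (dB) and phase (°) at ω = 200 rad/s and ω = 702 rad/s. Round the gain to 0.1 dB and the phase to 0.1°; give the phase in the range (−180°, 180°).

ω = 200: 57.0 dB, -44.4°; ω = 702: 54.3 dB, -15.7°

At ω = 200 rad/s:
zero (1 + j200·0.005) = 1 + j1 → |·| ≈ 1.4142, ∠ ≈ 45.00°
pole (1 + j200·0.5) = 1 + j100 → |·| ≈ 100, ∠ ≈ 89.43°
|T| = 5e+04 · 1.4142 / (100) ≈ 707.1
Gain = 20 log₁₀(707.1) ≈ 56.99 dB
∠T = (45.00°) − (89.43°) = -44.43°

At ω = 702 rad/s:
zero (1 + j702·0.005) = 1 + j3.51 → |·| ≈ 3.6497, ∠ ≈ 74.10°
pole (1 + j702·0.5) = 1 + j351 → |·| ≈ 351, ∠ ≈ 89.84°
|T| = 5e+04 · 3.6497 / (351) ≈ 519.9
Gain = 20 log₁₀(519.9) ≈ 54.32 dB
∠T = (74.10°) − (89.84°) = -15.74°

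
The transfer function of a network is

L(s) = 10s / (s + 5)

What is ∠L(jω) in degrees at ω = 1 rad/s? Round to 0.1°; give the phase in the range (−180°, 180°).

At s = jω = j1:
zero at origin: s = j1 → |·| = 1, ∠ = 90.00°
pole (s+5): 5 + j1 → |·| = √(5²+1²) = √26 ≈ 5.099, ∠ = arctan(1/5) ≈ 11.31°
∠L = 90.00° − 11.31° = 78.69°

78.7°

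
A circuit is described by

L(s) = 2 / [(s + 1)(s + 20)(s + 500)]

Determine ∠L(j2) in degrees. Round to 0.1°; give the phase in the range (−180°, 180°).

-69.4°

At s = jω = j2:
pole (s+1): 1 + j2 → |·| = √(1²+2²) = √5 ≈ 2.2361, ∠ = arctan(2/1) ≈ 63.43°
pole (s+20): 20 + j2 → |·| = √(20²+2²) = √404 ≈ 20.1, ∠ = arctan(2/20) ≈ 5.71°
pole (s+500): 500 + j2 → |·| = √(500²+2²) = √250004 ≈ 500, ∠ = arctan(2/500) ≈ 0.23°
∠L = 0.00° − 69.37° = -69.37°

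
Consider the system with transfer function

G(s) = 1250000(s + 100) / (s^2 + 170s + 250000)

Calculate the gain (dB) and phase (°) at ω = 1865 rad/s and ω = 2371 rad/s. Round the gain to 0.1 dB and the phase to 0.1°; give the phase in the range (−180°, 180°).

ω = 1865: 57.1 dB, -87.5°; ω = 2371: 54.8 dB, -88.1°

At s = jω = j1865:
zero (s+100): 100 + j1865 → |·| = √(100²+1865²) = √3488225 ≈ 1867.7, ∠ = arctan(1865/100) ≈ 86.93°
quadratic: (j1865)² + 170·j1865 + 250000 = -3228225 + j317050 → |·| ≈ 3.2438e+06, ∠ ≈ 174.39°
|G| = 1250000 · 1867.7 / 3.2438e+06 ≈ 719.72
Gain = 20 log₁₀(719.72) ≈ 57.14 dB
∠G = 86.93° − 174.39° = -87.46°

At s = jω = j2371:
zero (s+100): 100 + j2371 → |·| = √(100²+2371²) = √5631641 ≈ 2373.1, ∠ = arctan(2371/100) ≈ 87.58°
quadratic: (j2371)² + 170·j2371 + 250000 = -5371641 + j403070 → |·| ≈ 5.3867e+06, ∠ ≈ 175.71°
|G| = 1250000 · 2373.1 / 5.3867e+06 ≈ 550.69
Gain = 20 log₁₀(550.69) ≈ 54.82 dB
∠G = 87.58° − 175.71° = -88.13°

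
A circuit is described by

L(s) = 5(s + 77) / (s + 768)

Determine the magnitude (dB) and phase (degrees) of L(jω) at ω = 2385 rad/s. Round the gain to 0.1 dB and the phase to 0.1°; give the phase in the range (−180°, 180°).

13.6 dB, 16.0°

At s = jω = j2385:
zero (s+77): 77 + j2385 → |·| = √(77²+2385²) = √5694154 ≈ 2386.2, ∠ = arctan(2385/77) ≈ 88.15°
pole (s+768): 768 + j2385 → |·| = √(768²+2385²) = √6278049 ≈ 2505.6, ∠ = arctan(2385/768) ≈ 72.15°
|L| = 5 · 2386.2 / 2505.6 ≈ 4.7617
Gain = 20 log₁₀(4.7617) ≈ 13.56 dB
∠L = 88.15° − 72.15° = 16.00°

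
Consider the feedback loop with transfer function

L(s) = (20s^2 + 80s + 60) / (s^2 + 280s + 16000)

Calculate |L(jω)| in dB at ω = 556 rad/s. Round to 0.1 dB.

25.4 dB

Substitute s = j556:
Numerator: 20(j556)^2 + 80(j556) + 60 = -6182660 + j44480
Denominator: (j556)^2 + 280(j556) + 16000 = -293136 + j155680
|N| = √(6182660² + 44480²) ≈ 6.1828e+06, ∠N ≈ 179.59°
|D| = √(293136² + 155680²) ≈ 3.3191e+05, ∠D ≈ 152.03°
|L| = 6.1828e+06 / 3.3191e+05 ≈ 18.628
Gain = 20 log₁₀(18.628) ≈ 25.40 dB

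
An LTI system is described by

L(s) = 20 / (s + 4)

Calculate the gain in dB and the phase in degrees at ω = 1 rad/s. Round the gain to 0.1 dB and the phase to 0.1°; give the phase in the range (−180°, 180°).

13.7 dB, -14.0°

Substitute s = j1:
Numerator: 20 = 20 + j0
Denominator: (j1) + 4 = 4 + j1
|N| = √(20² + 0²) ≈ 20, ∠N ≈ 0.00°
|D| = √(4² + 1²) ≈ 4.1231, ∠D ≈ 14.04°
|L| = 20 / 4.1231 ≈ 4.8507
Gain = 20 log₁₀(4.8507) ≈ 13.72 dB
∠L = 0.00° − 14.04° = -14.04°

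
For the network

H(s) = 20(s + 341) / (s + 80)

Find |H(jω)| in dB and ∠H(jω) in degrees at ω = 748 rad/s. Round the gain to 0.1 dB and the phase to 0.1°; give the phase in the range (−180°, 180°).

26.8 dB, -18.4°

At s = jω = j748:
zero (s+341): 341 + j748 → |·| = √(341²+748²) = √675785 ≈ 822.06, ∠ = arctan(748/341) ≈ 65.49°
pole (s+80): 80 + j748 → |·| = √(80²+748²) = √565904 ≈ 752.27, ∠ = arctan(748/80) ≈ 83.90°
|H| = 20 · 822.06 / 752.27 ≈ 21.855
Gain = 20 log₁₀(21.855) ≈ 26.79 dB
∠H = 65.49° − 83.90° = -18.41°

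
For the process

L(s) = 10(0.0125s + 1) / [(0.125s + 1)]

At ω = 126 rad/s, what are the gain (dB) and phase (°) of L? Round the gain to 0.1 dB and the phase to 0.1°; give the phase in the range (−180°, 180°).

At ω = 126 rad/s:
zero (1 + j126·0.0125) = 1 + j1.575 → |·| ≈ 1.8656, ∠ ≈ 57.59°
pole (1 + j126·0.125) = 1 + j15.75 → |·| ≈ 15.782, ∠ ≈ 86.37°
|L| = 10 · 1.8656 / (15.782) ≈ 1.1821
Gain = 20 log₁₀(1.1821) ≈ 1.45 dB
∠L = (57.59°) − (86.37°) = -28.78°

1.5 dB, -28.8°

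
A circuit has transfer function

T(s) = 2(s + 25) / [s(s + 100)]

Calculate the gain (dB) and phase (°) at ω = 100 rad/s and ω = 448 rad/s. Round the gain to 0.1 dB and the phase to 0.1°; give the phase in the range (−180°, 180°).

At s = jω = j100:
zero (s+25): 25 + j100 → |·| = √(25²+100²) = √10625 ≈ 103.08, ∠ = arctan(100/25) ≈ 75.96°
pole (s+100): 100 + j100 → |·| = √(100²+100²) = √20000 ≈ 141.42, ∠ = arctan(100/100) ≈ 45.00°
pole at origin: |s| = 100, ∠ = 90.00° (in denominator)
|T| = 2 · 103.08 / 14142 ≈ 0.014578
Gain = 20 log₁₀(0.014578) ≈ -36.73 dB
∠T = 75.96° − 135.00° = -59.04°

At s = jω = j448:
zero (s+25): 25 + j448 → |·| = √(25²+448²) = √201329 ≈ 448.7, ∠ = arctan(448/25) ≈ 86.81°
pole (s+100): 100 + j448 → |·| = √(100²+448²) = √210704 ≈ 459.03, ∠ = arctan(448/100) ≈ 77.42°
pole at origin: |s| = 448, ∠ = 90.00° (in denominator)
|T| = 2 · 448.7 / 2.0565e+05 ≈ 0.0043637
Gain = 20 log₁₀(0.0043637) ≈ -47.20 dB
∠T = 86.81° − 167.42° = -80.61°

ω = 100: -36.7 dB, -59.0°; ω = 448: -47.2 dB, -80.6°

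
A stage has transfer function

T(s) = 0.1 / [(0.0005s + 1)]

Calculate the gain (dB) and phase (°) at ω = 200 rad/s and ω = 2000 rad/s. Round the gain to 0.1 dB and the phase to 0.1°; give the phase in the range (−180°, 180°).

ω = 200: -20.0 dB, -5.7°; ω = 2000: -23.0 dB, -45.0°

At ω = 200 rad/s:
pole (1 + j200·0.0005) = 1 + j0.1 → |·| ≈ 1.005, ∠ ≈ 5.71°
|T| = 0.1 · 1 / (1.005) ≈ 0.099502
Gain = 20 log₁₀(0.099502) ≈ -20.04 dB
∠T = (0°) − (5.71°) = -5.71°

At ω = 2000 rad/s:
pole (1 + j2000·0.0005) = 1 + j1 → |·| ≈ 1.4142, ∠ ≈ 45.00°
|T| = 0.1 · 1 / (1.4142) ≈ 0.070711
Gain = 20 log₁₀(0.070711) ≈ -23.01 dB
∠T = (0°) − (45.00°) = -45.00°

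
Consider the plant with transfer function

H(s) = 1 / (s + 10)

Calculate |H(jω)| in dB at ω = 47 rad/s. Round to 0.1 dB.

Substitute s = j47:
Numerator: 1 = 1 + j0
Denominator: (j47) + 10 = 10 + j47
|N| = √(1² + 0²) ≈ 1, ∠N ≈ 0.00°
|D| = √(10² + 47²) ≈ 48.052, ∠D ≈ 77.99°
|H| = 1 / 48.052 ≈ 0.020811
Gain = 20 log₁₀(0.020811) ≈ -33.63 dB

-33.6 dB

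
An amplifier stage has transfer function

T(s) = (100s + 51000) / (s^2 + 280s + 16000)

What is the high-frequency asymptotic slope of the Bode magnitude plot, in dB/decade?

Each pole contributes −20 dB/decade at high frequency; each zero contributes +20 dB/decade.
Net: 1 zero(s) − 2 pole(s) → -20 dB/decade.

-20 dB/decade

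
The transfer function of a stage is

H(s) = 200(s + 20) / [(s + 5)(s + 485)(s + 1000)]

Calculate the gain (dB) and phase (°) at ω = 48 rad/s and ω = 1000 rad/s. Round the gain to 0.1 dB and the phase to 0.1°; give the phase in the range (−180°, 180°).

ω = 48: -67.1 dB, -25.1°; ω = 1000: -77.9 dB, -110.0°

At s = jω = j48:
zero (s+20): 20 + j48 → |·| = √(20²+48²) = √2704 ≈ 52, ∠ = arctan(48/20) ≈ 67.38°
pole (s+5): 5 + j48 → |·| = √(5²+48²) = √2329 ≈ 48.26, ∠ = arctan(48/5) ≈ 84.05°
pole (s+485): 485 + j48 → |·| = √(485²+48²) = √237529 ≈ 487.37, ∠ = arctan(48/485) ≈ 5.65°
pole (s+1000): 1000 + j48 → |·| = √(1000²+48²) = √1002304 ≈ 1001.2, ∠ = arctan(48/1000) ≈ 2.75°
|H| = 200 · 52 / 2.3549e+07 ≈ 0.00044163
Gain = 20 log₁₀(0.00044163) ≈ -67.10 dB
∠H = 67.38° − 92.45° = -25.07°

At s = jω = j1000:
zero (s+20): 20 + j1000 → |·| = √(20²+1000²) = √1000400 ≈ 1000.2, ∠ = arctan(1000/20) ≈ 88.85°
pole (s+5): 5 + j1000 → |·| = √(5²+1000²) = √1000025 ≈ 1000, ∠ = arctan(1000/5) ≈ 89.71°
pole (s+485): 485 + j1000 → |·| = √(485²+1000²) = √1235225 ≈ 1111.4, ∠ = arctan(1000/485) ≈ 64.13°
pole (s+1000): 1000 + j1000 → |·| = √(1000²+1000²) = √2000000 ≈ 1414.2, ∠ = arctan(1000/1000) ≈ 45.00°
|H| = 200 · 1000.2 / 1.5717e+09 ≈ 0.00012728
Gain = 20 log₁₀(0.00012728) ≈ -77.90 dB
∠H = 88.85° − 198.84° = -109.99°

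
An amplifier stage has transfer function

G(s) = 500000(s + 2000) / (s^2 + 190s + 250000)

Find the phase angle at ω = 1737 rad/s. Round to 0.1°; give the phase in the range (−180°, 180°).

At s = jω = j1737:
zero (s+2000): 2000 + j1737 → |·| = √(2000²+1737²) = √7017169 ≈ 2649, ∠ = arctan(1737/2000) ≈ 40.97°
quadratic: (j1737)² + 190·j1737 + 250000 = -2767169 + j330030 → |·| ≈ 2.7868e+06, ∠ ≈ 173.20°
∠G = 40.97° − 173.20° = -132.23°

-132.2°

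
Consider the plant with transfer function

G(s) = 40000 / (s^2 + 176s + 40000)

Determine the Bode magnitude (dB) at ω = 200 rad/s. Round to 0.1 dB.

1.1 dB

At s = jω = j200:
quadratic: (j200)² + 176·j200 + 40000 = 0 + j35200 → |·| ≈ 35200, ∠ ≈ 90.00°
|G| = 40000 / 35200 ≈ 1.1364
Gain = 20 log₁₀(1.1364) ≈ 1.11 dB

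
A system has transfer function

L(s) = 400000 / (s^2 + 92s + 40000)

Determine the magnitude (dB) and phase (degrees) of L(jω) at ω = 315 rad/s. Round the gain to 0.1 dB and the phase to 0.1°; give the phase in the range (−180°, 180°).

At s = jω = j315:
quadratic: (j315)² + 92·j315 + 40000 = -59225 + j28980 → |·| ≈ 65935, ∠ ≈ 153.93°
|L| = 400000 / 65935 ≈ 6.0666
Gain = 20 log₁₀(6.0666) ≈ 15.66 dB
∠L = 0.00° − 153.93° = -153.93°

15.7 dB, -153.9°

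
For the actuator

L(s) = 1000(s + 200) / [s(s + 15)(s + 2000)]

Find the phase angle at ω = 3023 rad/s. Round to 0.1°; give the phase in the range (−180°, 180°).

-150.0°

At s = jω = j3023:
zero (s+200): 200 + j3023 → |·| = √(200²+3023²) = √9178529 ≈ 3029.6, ∠ = arctan(3023/200) ≈ 86.21°
pole (s+15): 15 + j3023 → |·| = √(15²+3023²) = √9138754 ≈ 3023, ∠ = arctan(3023/15) ≈ 89.72°
pole (s+2000): 2000 + j3023 → |·| = √(2000²+3023²) = √13138529 ≈ 3624.7, ∠ = arctan(3023/2000) ≈ 56.51°
pole at origin: |s| = 3023, ∠ = 90.00° (in denominator)
∠L = 86.21° − 236.23° = -150.02°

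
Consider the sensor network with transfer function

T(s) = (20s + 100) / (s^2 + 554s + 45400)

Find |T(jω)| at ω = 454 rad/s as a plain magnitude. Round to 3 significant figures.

Substitute s = j454:
Numerator: 20(j454) + 100 = 100 + j9080
Denominator: (j454)^2 + 554(j454) + 45400 = -160716 + j251516
|N| = √(100² + 9080²) ≈ 9080.6, ∠N ≈ 89.37°
|D| = √(160716² + 251516²) ≈ 2.9848e+05, ∠D ≈ 122.58°
|T| = 9080.6 / 2.9848e+05 ≈ 0.030423

0.0304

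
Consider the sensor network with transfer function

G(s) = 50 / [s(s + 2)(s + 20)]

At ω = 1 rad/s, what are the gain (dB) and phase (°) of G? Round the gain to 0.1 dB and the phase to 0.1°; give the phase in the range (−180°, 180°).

1.0 dB, -119.4°

At s = jω = j1:
pole (s+2): 2 + j1 → |·| = √(2²+1²) = √5 ≈ 2.2361, ∠ = arctan(1/2) ≈ 26.57°
pole (s+20): 20 + j1 → |·| = √(20²+1²) = √401 ≈ 20.025, ∠ = arctan(1/20) ≈ 2.86°
pole at origin: |s| = 1, ∠ = 90.00° (in denominator)
|G| = 50 / 44.778 ≈ 1.1166
Gain = 20 log₁₀(1.1166) ≈ 0.96 dB
∠G = 0.00° − 119.43° = -119.43°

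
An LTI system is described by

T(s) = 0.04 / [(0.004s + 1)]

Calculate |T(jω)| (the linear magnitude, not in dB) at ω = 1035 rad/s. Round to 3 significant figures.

At ω = 1035 rad/s:
pole (1 + j1035·0.004) = 1 + j4.14 → |·| ≈ 4.2591, ∠ ≈ 76.42°
|T| = 0.04 · 1 / (4.2591) ≈ 0.0093917

0.00939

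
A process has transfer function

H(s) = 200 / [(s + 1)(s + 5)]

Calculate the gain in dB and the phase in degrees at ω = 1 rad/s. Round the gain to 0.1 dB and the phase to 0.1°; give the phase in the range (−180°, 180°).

At s = jω = j1:
pole (s+1): 1 + j1 → |·| = √(1²+1²) = √2 ≈ 1.4142, ∠ = arctan(1/1) ≈ 45.00°
pole (s+5): 5 + j1 → |·| = √(5²+1²) = √26 ≈ 5.099, ∠ = arctan(1/5) ≈ 11.31°
|H| = 200 / 7.211 ≈ 27.735
Gain = 20 log₁₀(27.735) ≈ 28.86 dB
∠H = 0.00° − 56.31° = -56.31°

28.9 dB, -56.3°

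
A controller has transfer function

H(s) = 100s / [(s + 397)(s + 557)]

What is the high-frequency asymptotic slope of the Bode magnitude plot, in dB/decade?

-20 dB/decade

Each pole contributes −20 dB/decade at high frequency; each zero contributes +20 dB/decade.
Net: 1 zero(s) − 2 pole(s) → -20 dB/decade.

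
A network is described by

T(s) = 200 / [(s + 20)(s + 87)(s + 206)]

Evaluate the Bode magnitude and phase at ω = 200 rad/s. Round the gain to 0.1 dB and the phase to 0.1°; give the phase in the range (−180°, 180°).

At s = jω = j200:
pole (s+20): 20 + j200 → |·| = √(20²+200²) = √40400 ≈ 201, ∠ = arctan(200/20) ≈ 84.29°
pole (s+87): 87 + j200 → |·| = √(87²+200²) = √47569 ≈ 218.1, ∠ = arctan(200/87) ≈ 66.49°
pole (s+206): 206 + j200 → |·| = √(206²+200²) = √82436 ≈ 287.12, ∠ = arctan(200/206) ≈ 44.15°
|T| = 200 / 1.2587e+07 ≈ 1.5889e-05
Gain = 20 log₁₀(1.5889e-05) ≈ -95.98 dB
∠T = 0.00° − 194.93° = -194.93° ≡ 165.07° (principal value)

-96.0 dB, 165.1°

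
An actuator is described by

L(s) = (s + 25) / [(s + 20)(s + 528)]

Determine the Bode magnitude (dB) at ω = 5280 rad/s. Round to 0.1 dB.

At s = jω = j5280:
zero (s+25): 25 + j5280 → |·| = √(25²+5280²) = √27879025 ≈ 5280.1, ∠ = arctan(5280/25) ≈ 89.73°
pole (s+20): 20 + j5280 → |·| = √(20²+5280²) = √27878800 ≈ 5280, ∠ = arctan(5280/20) ≈ 89.78°
pole (s+528): 528 + j5280 → |·| = √(528²+5280²) = √28157184 ≈ 5306.3, ∠ = arctan(5280/528) ≈ 84.29°
|L| = 1 · 5280.1 / 2.8017e+07 ≈ 0.00018846
Gain = 20 log₁₀(0.00018846) ≈ -74.50 dB

-74.5 dB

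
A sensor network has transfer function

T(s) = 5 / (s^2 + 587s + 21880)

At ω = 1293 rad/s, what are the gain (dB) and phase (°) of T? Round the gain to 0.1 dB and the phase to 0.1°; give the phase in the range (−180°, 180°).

-111.2 dB, -155.3°

Substitute s = j1293:
Numerator: 5 = 5 + j0
Denominator: (j1293)^2 + 587(j1293) + 21880 = -1649969 + j758991
|N| = √(5² + 0²) ≈ 5, ∠N ≈ 0.00°
|D| = √(1649969² + 758991²) ≈ 1.8162e+06, ∠D ≈ 155.30°
|T| = 5 / 1.8162e+06 ≈ 2.753e-06
Gain = 20 log₁₀(2.753e-06) ≈ -111.20 dB
∠T = 0.00° − 155.30° = -155.30°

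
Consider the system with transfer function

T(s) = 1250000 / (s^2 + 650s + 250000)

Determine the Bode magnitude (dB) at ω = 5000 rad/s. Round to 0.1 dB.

At s = jω = j5000:
quadratic: (j5000)² + 650·j5000 + 250000 = -24750000 + j3250000 → |·| ≈ 2.4962e+07, ∠ ≈ 172.52°
|T| = 1250000 / 2.4962e+07 ≈ 0.050076
Gain = 20 log₁₀(0.050076) ≈ -26.01 dB

-26.0 dB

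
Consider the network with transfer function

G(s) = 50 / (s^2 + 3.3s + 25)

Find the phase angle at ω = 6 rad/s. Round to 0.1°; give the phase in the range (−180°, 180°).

At s = jω = j6:
quadratic: (j6)² + 3.3·j6 + 25 = -11 + j19.8 → |·| ≈ 22.65, ∠ ≈ 119.05°
∠G = 0.00° − 119.05° = -119.05°

-119.1°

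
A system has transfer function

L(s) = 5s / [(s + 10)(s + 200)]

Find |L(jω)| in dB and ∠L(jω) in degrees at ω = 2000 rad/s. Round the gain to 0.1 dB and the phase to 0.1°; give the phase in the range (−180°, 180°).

At s = jω = j2000:
zero at origin: s = j2000 → |·| = 2000, ∠ = 90.00°
pole (s+10): 10 + j2000 → |·| = √(10²+2000²) = √4000100 ≈ 2000, ∠ = arctan(2000/10) ≈ 89.71°
pole (s+200): 200 + j2000 → |·| = √(200²+2000²) = √4040000 ≈ 2010, ∠ = arctan(2000/200) ≈ 84.29°
|L| = 5 · 2000 / 4.02e+06 ≈ 0.0024876
Gain = 20 log₁₀(0.0024876) ≈ -52.08 dB
∠L = 90.00° − 174.00° = -84.00°

-52.1 dB, -84.0°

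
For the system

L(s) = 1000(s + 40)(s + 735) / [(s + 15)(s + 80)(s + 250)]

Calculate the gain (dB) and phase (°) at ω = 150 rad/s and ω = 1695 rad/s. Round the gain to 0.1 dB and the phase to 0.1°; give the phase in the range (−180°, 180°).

ω = 150: 23.9 dB, -90.6°; ω = 1695: -3.9 dB, -103.2°

At s = jω = j150:
zero (s+40): 40 + j150 → |·| = √(40²+150²) = √24100 ≈ 155.24, ∠ = arctan(150/40) ≈ 75.07°
zero (s+735): 735 + j150 → |·| = √(735²+150²) = √562725 ≈ 750.15, ∠ = arctan(150/735) ≈ 11.53°
pole (s+15): 15 + j150 → |·| = √(15²+150²) = √22725 ≈ 150.75, ∠ = arctan(150/15) ≈ 84.29°
pole (s+80): 80 + j150 → |·| = √(80²+150²) = √28900 ≈ 170, ∠ = arctan(150/80) ≈ 61.93°
pole (s+250): 250 + j150 → |·| = √(250²+150²) = √85000 ≈ 291.55, ∠ = arctan(150/250) ≈ 30.96°
|L| = 1000 · 1.1645e+05 / 7.4717e+06 ≈ 15.585
Gain = 20 log₁₀(15.585) ≈ 23.85 dB
∠L = 86.60° − 177.18° = -90.58°

At s = jω = j1695:
zero (s+40): 40 + j1695 → |·| = √(40²+1695²) = √2874625 ≈ 1695.5, ∠ = arctan(1695/40) ≈ 88.65°
zero (s+735): 735 + j1695 → |·| = √(735²+1695²) = √3413250 ≈ 1847.5, ∠ = arctan(1695/735) ≈ 66.56°
pole (s+15): 15 + j1695 → |·| = √(15²+1695²) = √2873250 ≈ 1695.1, ∠ = arctan(1695/15) ≈ 89.49°
pole (s+80): 80 + j1695 → |·| = √(80²+1695²) = √2879425 ≈ 1696.9, ∠ = arctan(1695/80) ≈ 87.30°
pole (s+250): 250 + j1695 → |·| = √(250²+1695²) = √2935525 ≈ 1713.3, ∠ = arctan(1695/250) ≈ 81.61°
|L| = 1000 · 3.1324e+06 / 4.9282e+09 ≈ 0.63561
Gain = 20 log₁₀(0.63561) ≈ -3.94 dB
∠L = 155.21° − 258.40° = -103.19°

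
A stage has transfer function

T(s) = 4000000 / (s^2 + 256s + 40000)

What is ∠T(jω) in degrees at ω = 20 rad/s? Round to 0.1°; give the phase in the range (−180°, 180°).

At s = jω = j20:
quadratic: (j20)² + 256·j20 + 40000 = 39600 + j5120 → |·| ≈ 39930, ∠ ≈ 7.37°
∠T = 0.00° − 7.37° = -7.37°

-7.4°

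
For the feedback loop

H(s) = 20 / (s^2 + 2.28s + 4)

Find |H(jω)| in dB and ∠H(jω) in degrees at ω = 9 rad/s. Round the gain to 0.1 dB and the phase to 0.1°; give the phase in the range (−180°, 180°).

At s = jω = j9:
quadratic: (j9)² + 2.28·j9 + 4 = -77 + j20.52 → |·| ≈ 79.687, ∠ ≈ 165.08°
|H| = 20 / 79.687 ≈ 0.25098
Gain = 20 log₁₀(0.25098) ≈ -12.01 dB
∠H = 0.00° − 165.08° = -165.08°

-12.0 dB, -165.1°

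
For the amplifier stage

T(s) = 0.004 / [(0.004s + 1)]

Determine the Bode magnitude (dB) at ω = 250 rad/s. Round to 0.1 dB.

At ω = 250 rad/s:
pole (1 + j250·0.004) = 1 + j1 → |·| ≈ 1.4142, ∠ ≈ 45.00°
|T| = 0.004 · 1 / (1.4142) ≈ 0.0028285
Gain = 20 log₁₀(0.0028285) ≈ -50.97 dB

-51.0 dB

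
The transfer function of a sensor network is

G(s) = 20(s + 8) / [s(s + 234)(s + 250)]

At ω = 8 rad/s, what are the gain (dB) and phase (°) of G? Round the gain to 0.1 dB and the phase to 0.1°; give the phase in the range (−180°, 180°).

At s = jω = j8:
zero (s+8): 8 + j8 → |·| = √(8²+8²) = √128 ≈ 11.314, ∠ = arctan(8/8) ≈ 45.00°
pole (s+234): 234 + j8 → |·| = √(234²+8²) = √54820 ≈ 234.14, ∠ = arctan(8/234) ≈ 1.96°
pole (s+250): 250 + j8 → |·| = √(250²+8²) = √62564 ≈ 250.13, ∠ = arctan(8/250) ≈ 1.83°
pole at origin: |s| = 8, ∠ = 90.00° (in denominator)
|G| = 20 · 11.314 / 4.6852e+05 ≈ 0.00048297
Gain = 20 log₁₀(0.00048297) ≈ -66.32 dB
∠G = 45.00° − 93.79° = -48.79°

-66.3 dB, -48.8°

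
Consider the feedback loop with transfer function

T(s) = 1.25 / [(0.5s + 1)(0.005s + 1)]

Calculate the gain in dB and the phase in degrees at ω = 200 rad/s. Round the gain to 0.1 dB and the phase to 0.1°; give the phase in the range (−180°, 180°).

-41.1 dB, -134.4°

At ω = 200 rad/s:
pole (1 + j200·0.5) = 1 + j100 → |·| ≈ 100, ∠ ≈ 89.43°
pole (1 + j200·0.005) = 1 + j1 → |·| ≈ 1.4142, ∠ ≈ 45.00°
|T| = 1.25 · 1 / (100 · 1.4142) ≈ 0.0088389
Gain = 20 log₁₀(0.0088389) ≈ -41.07 dB
∠T = (0°) − (89.43° + 45.00°) = -134.43°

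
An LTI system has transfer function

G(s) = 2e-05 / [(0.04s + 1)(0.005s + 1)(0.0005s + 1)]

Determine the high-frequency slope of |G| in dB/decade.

-60 dB/decade

Each pole contributes −20 dB/decade at high frequency; each zero contributes +20 dB/decade.
Net: 0 zero(s) − 3 pole(s) → -60 dB/decade.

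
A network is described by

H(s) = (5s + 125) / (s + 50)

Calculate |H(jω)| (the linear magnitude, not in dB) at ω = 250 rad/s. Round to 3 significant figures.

Substitute s = j250:
Numerator: 5(j250) + 125 = 125 + j1250
Denominator: (j250) + 50 = 50 + j250
|N| = √(125² + 1250²) ≈ 1256.2, ∠N ≈ 84.29°
|D| = √(50² + 250²) ≈ 254.95, ∠D ≈ 78.69°
|H| = 1256.2 / 254.95 ≈ 4.9272

4.93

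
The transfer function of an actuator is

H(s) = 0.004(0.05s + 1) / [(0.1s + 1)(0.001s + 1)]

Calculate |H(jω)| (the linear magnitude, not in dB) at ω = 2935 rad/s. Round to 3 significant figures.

At ω = 2935 rad/s:
zero (1 + j2935·0.05) = 1 + j146.75 → |·| ≈ 146.75, ∠ ≈ 89.61°
pole (1 + j2935·0.1) = 1 + j293.5 → |·| ≈ 293.5, ∠ ≈ 89.80°
pole (1 + j2935·0.001) = 1 + j2.935 → |·| ≈ 3.1007, ∠ ≈ 71.19°
|H| = 0.004 · 146.75 / (293.5 · 3.1007) ≈ 0.00064502

0.000645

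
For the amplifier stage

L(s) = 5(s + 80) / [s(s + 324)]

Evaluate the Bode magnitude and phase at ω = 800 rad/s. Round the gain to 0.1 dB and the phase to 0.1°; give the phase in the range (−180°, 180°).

-44.7 dB, -73.7°

At s = jω = j800:
zero (s+80): 80 + j800 → |·| = √(80²+800²) = √646400 ≈ 803.99, ∠ = arctan(800/80) ≈ 84.29°
pole (s+324): 324 + j800 → |·| = √(324²+800²) = √744976 ≈ 863.12, ∠ = arctan(800/324) ≈ 67.95°
pole at origin: |s| = 800, ∠ = 90.00° (in denominator)
|L| = 5 · 803.99 / 6.905e+05 ≈ 0.0058218
Gain = 20 log₁₀(0.0058218) ≈ -44.70 dB
∠L = 84.29° − 157.95° = -73.66°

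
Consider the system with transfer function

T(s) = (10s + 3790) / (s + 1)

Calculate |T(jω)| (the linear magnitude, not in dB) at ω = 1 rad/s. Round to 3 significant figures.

Substitute s = j1:
Numerator: 10(j1) + 3790 = 3790 + j10
Denominator: (j1) + 1 = 1 + j1
|N| = √(3790² + 10²) ≈ 3790, ∠N ≈ 0.15°
|D| = √(1² + 1²) ≈ 1.4142, ∠D ≈ 45.00°
|T| = 3790 / 1.4142 ≈ 2680

2.68e+03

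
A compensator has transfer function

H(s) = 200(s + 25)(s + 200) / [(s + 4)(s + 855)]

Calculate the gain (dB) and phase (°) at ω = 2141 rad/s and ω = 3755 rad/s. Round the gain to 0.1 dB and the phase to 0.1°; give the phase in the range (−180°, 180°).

ω = 2141: 45.4 dB, 15.9°; ω = 3755: 45.8 dB, 9.5°

At s = jω = j2141:
zero (s+25): 25 + j2141 → |·| = √(25²+2141²) = √4584506 ≈ 2141.1, ∠ = arctan(2141/25) ≈ 89.33°
zero (s+200): 200 + j2141 → |·| = √(200²+2141²) = √4623881 ≈ 2150.3, ∠ = arctan(2141/200) ≈ 84.66°
pole (s+4): 4 + j2141 → |·| = √(4²+2141²) = √4583897 ≈ 2141, ∠ = arctan(2141/4) ≈ 89.89°
pole (s+855): 855 + j2141 → |·| = √(855²+2141²) = √5314906 ≈ 2305.4, ∠ = arctan(2141/855) ≈ 68.23°
|H| = 200 · 4.604e+06 / 4.9359e+06 ≈ 186.55
Gain = 20 log₁₀(186.55) ≈ 45.42 dB
∠H = 173.99° − 158.12° = 15.87°

At s = jω = j3755:
zero (s+25): 25 + j3755 → |·| = √(25²+3755²) = √14100650 ≈ 3755.1, ∠ = arctan(3755/25) ≈ 89.62°
zero (s+200): 200 + j3755 → |·| = √(200²+3755²) = √14140025 ≈ 3760.3, ∠ = arctan(3755/200) ≈ 86.95°
pole (s+4): 4 + j3755 → |·| = √(4²+3755²) = √14100041 ≈ 3755, ∠ = arctan(3755/4) ≈ 89.94°
pole (s+855): 855 + j3755 → |·| = √(855²+3755²) = √14831050 ≈ 3851.1, ∠ = arctan(3755/855) ≈ 77.17°
|H| = 200 · 1.412e+07 / 1.4461e+07 ≈ 195.28
Gain = 20 log₁₀(195.28) ≈ 45.81 dB
∠H = 176.57° − 167.11° = 9.46°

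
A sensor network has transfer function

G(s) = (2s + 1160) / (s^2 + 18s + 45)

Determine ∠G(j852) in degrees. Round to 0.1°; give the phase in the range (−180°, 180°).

-123.0°

Substitute s = j852:
Numerator: 2(j852) + 1160 = 1160 + j1704
Denominator: (j852)^2 + 18(j852) + 45 = -725859 + j15336
|N| = √(1160² + 1704²) ≈ 2061.4, ∠N ≈ 55.75°
|D| = √(725859² + 15336²) ≈ 7.2602e+05, ∠D ≈ 178.79°
∠G = 55.75° − 178.79° = -123.04°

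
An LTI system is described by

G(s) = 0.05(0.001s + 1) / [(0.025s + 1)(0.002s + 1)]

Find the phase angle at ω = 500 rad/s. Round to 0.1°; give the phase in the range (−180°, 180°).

-103.9°

At ω = 500 rad/s:
zero (1 + j500·0.001) = 1 + j0.5 → |·| ≈ 1.118, ∠ ≈ 26.57°
pole (1 + j500·0.025) = 1 + j12.5 → |·| ≈ 12.54, ∠ ≈ 85.43°
pole (1 + j500·0.002) = 1 + j1 → |·| ≈ 1.4142, ∠ ≈ 45.00°
∠G = (26.57°) − (85.43° + 45.00°) = -103.86°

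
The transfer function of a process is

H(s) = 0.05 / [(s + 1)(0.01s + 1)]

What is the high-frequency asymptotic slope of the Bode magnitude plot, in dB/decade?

-40 dB/decade

Each pole contributes −20 dB/decade at high frequency; each zero contributes +20 dB/decade.
Net: 0 zero(s) − 2 pole(s) → -40 dB/decade.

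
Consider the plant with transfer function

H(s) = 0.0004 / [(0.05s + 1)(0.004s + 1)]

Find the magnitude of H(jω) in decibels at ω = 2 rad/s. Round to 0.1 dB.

-68.0 dB

At ω = 2 rad/s:
pole (1 + j2·0.05) = 1 + j0.1 → |·| ≈ 1.005, ∠ ≈ 5.71°
pole (1 + j2·0.004) = 1 + j0.008 → |·| ≈ 1, ∠ ≈ 0.46°
|H| = 0.0004 · 1 / (1.005 · 1) ≈ 0.00039801
Gain = 20 log₁₀(0.00039801) ≈ -68.00 dB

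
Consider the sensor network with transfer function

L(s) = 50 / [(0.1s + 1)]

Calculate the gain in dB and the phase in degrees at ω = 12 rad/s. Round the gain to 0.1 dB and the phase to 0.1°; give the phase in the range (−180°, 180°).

At ω = 12 rad/s:
pole (1 + j12·0.1) = 1 + j1.2 → |·| ≈ 1.562, ∠ ≈ 50.19°
|L| = 50 · 1 / (1.562) ≈ 32.01
Gain = 20 log₁₀(32.01) ≈ 30.11 dB
∠L = (0°) − (50.19°) = -50.19°

30.1 dB, -50.2°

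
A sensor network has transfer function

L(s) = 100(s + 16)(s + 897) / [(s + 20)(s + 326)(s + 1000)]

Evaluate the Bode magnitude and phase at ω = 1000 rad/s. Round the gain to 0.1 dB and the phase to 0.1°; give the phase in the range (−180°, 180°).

-20.9 dB, -68.6°

At s = jω = j1000:
zero (s+16): 16 + j1000 → |·| = √(16²+1000²) = √1000256 ≈ 1000.1, ∠ = arctan(1000/16) ≈ 89.08°
zero (s+897): 897 + j1000 → |·| = √(897²+1000²) = √1804609 ≈ 1343.4, ∠ = arctan(1000/897) ≈ 48.11°
pole (s+20): 20 + j1000 → |·| = √(20²+1000²) = √1000400 ≈ 1000.2, ∠ = arctan(1000/20) ≈ 88.85°
pole (s+326): 326 + j1000 → |·| = √(326²+1000²) = √1106276 ≈ 1051.8, ∠ = arctan(1000/326) ≈ 71.94°
pole (s+1000): 1000 + j1000 → |·| = √(1000²+1000²) = √2000000 ≈ 1414.2, ∠ = arctan(1000/1000) ≈ 45.00°
|L| = 100 · 1.3435e+06 / 1.4878e+09 ≈ 0.090301
Gain = 20 log₁₀(0.090301) ≈ -20.89 dB
∠L = 137.19° − 205.79° = -68.60°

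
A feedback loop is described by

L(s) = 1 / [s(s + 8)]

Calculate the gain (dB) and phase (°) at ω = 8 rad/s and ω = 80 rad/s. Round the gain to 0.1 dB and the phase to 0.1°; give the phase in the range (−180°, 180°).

At s = jω = j8:
pole (s+8): 8 + j8 → |·| = √(8²+8²) = √128 ≈ 11.314, ∠ = arctan(8/8) ≈ 45.00°
pole at origin: |s| = 8, ∠ = 90.00° (in denominator)
|L| = 1 / 90.512 ≈ 0.011048
Gain = 20 log₁₀(0.011048) ≈ -39.13 dB
∠L = 0.00° − 135.00° = -135.00°

At s = jω = j80:
pole (s+8): 8 + j80 → |·| = √(8²+80²) = √6464 ≈ 80.399, ∠ = arctan(80/8) ≈ 84.29°
pole at origin: |s| = 80, ∠ = 90.00° (in denominator)
|L| = 1 / 6431.9 ≈ 0.00015548
Gain = 20 log₁₀(0.00015548) ≈ -76.17 dB
∠L = 0.00° − 174.29° = -174.29°

ω = 8: -39.1 dB, -135.0°; ω = 80: -76.2 dB, -174.3°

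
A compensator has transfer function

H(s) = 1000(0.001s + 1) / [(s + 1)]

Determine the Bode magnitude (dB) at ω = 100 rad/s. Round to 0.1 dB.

20.0 dB

At ω = 100 rad/s:
zero (1 + j100·0.001) = 1 + j0.1 → |·| ≈ 1.005, ∠ ≈ 5.71°
pole (1 + j100·1) = 1 + j100 → |·| ≈ 100, ∠ ≈ 89.43°
|H| = 1000 · 1.005 / (100) ≈ 10.05
Gain = 20 log₁₀(10.05) ≈ 20.04 dB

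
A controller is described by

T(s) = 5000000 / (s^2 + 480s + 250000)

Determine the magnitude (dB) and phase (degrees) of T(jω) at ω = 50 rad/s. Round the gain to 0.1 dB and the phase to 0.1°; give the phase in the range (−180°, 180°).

26.1 dB, -5.5°

At s = jω = j50:
quadratic: (j50)² + 480·j50 + 250000 = 247500 + j24000 → |·| ≈ 2.4866e+05, ∠ ≈ 5.54°
|T| = 5000000 / 2.4866e+05 ≈ 20.108
Gain = 20 log₁₀(20.108) ≈ 26.07 dB
∠T = 0.00° − 5.54° = -5.54°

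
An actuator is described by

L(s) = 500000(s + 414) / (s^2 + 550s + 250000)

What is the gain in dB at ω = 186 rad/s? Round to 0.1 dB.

59.6 dB

At s = jω = j186:
zero (s+414): 414 + j186 → |·| = √(414²+186²) = √205992 ≈ 453.86, ∠ = arctan(186/414) ≈ 24.19°
quadratic: (j186)² + 550·j186 + 250000 = 215404 + j102300 → |·| ≈ 2.3846e+05, ∠ ≈ 25.40°
|L| = 500000 · 453.86 / 2.3846e+05 ≈ 951.65
Gain = 20 log₁₀(951.65) ≈ 59.57 dB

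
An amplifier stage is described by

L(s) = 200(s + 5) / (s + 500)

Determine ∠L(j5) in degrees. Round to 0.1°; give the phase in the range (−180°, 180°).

44.4°

At s = jω = j5:
zero (s+5): 5 + j5 → |·| = √(5²+5²) = √50 ≈ 7.0711, ∠ = arctan(5/5) ≈ 45.00°
pole (s+500): 500 + j5 → |·| = √(500²+5²) = √250025 ≈ 500.02, ∠ = arctan(5/500) ≈ 0.57°
∠L = 45.00° − 0.57° = 44.43°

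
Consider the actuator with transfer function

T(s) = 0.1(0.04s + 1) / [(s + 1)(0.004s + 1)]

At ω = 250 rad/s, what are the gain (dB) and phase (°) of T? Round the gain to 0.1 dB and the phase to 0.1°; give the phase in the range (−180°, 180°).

At ω = 250 rad/s:
zero (1 + j250·0.04) = 1 + j10 → |·| ≈ 10.05, ∠ ≈ 84.29°
pole (1 + j250·1) = 1 + j250 → |·| ≈ 250, ∠ ≈ 89.77°
pole (1 + j250·0.004) = 1 + j1 → |·| ≈ 1.4142, ∠ ≈ 45.00°
|T| = 0.1 · 10.05 / (250 · 1.4142) ≈ 0.0028426
Gain = 20 log₁₀(0.0028426) ≈ -50.93 dB
∠T = (84.29°) − (89.77° + 45.00°) = -50.48°

-50.9 dB, -50.5°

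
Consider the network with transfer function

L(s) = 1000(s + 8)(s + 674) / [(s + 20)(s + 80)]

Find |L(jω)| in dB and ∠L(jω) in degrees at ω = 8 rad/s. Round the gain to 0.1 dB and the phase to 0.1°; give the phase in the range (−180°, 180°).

At s = jω = j8:
zero (s+8): 8 + j8 → |·| = √(8²+8²) = √128 ≈ 11.314, ∠ = arctan(8/8) ≈ 45.00°
zero (s+674): 674 + j8 → |·| = √(674²+8²) = √454340 ≈ 674.05, ∠ = arctan(8/674) ≈ 0.68°
pole (s+20): 20 + j8 → |·| = √(20²+8²) = √464 ≈ 21.541, ∠ = arctan(8/20) ≈ 21.80°
pole (s+80): 80 + j8 → |·| = √(80²+8²) = √6464 ≈ 80.399, ∠ = arctan(8/80) ≈ 5.71°
|L| = 1000 · 7626.2 / 1731.9 ≈ 4403.4
Gain = 20 log₁₀(4403.4) ≈ 72.88 dB
∠L = 45.68° − 27.51° = 18.17°

72.9 dB, 18.2°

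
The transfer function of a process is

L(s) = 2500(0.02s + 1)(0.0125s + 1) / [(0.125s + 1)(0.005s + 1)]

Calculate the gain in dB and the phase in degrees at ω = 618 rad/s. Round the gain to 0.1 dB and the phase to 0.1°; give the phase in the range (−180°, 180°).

At ω = 618 rad/s:
zero (1 + j618·0.02) = 1 + j12.36 → |·| ≈ 12.4, ∠ ≈ 85.37°
zero (1 + j618·0.0125) = 1 + j7.725 → |·| ≈ 7.7895, ∠ ≈ 82.62°
pole (1 + j618·0.125) = 1 + j77.25 → |·| ≈ 77.256, ∠ ≈ 89.26°
pole (1 + j618·0.005) = 1 + j3.09 → |·| ≈ 3.2478, ∠ ≈ 72.07°
|L| = 2500 · 12.4 · 7.7895 / (77.256 · 3.2478) ≈ 962.39
Gain = 20 log₁₀(962.39) ≈ 59.67 dB
∠L = (85.37° + 82.62°) − (89.26° + 72.07°) = 6.66°

59.7 dB, 6.7°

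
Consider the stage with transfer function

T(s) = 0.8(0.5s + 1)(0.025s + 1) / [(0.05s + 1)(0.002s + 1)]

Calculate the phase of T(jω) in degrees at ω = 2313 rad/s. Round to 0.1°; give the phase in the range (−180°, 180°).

11.7°

At ω = 2313 rad/s:
zero (1 + j2313·0.5) = 1 + j1156.5 → |·| ≈ 1156.5, ∠ ≈ 89.95°
zero (1 + j2313·0.025) = 1 + j57.825 → |·| ≈ 57.834, ∠ ≈ 89.01°
pole (1 + j2313·0.05) = 1 + j115.65 → |·| ≈ 115.65, ∠ ≈ 89.50°
pole (1 + j2313·0.002) = 1 + j4.626 → |·| ≈ 4.7329, ∠ ≈ 77.80°
∠T = (89.95° + 89.01°) − (89.50° + 77.80°) = 11.66°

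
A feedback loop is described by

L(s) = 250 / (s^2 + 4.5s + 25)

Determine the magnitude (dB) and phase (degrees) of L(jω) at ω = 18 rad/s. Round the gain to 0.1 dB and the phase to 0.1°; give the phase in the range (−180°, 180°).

-1.9 dB, -164.8°

At s = jω = j18:
quadratic: (j18)² + 4.5·j18 + 25 = -299 + j81 → |·| ≈ 309.78, ∠ ≈ 164.84°
|L| = 250 / 309.78 ≈ 0.80702
Gain = 20 log₁₀(0.80702) ≈ -1.86 dB
∠L = 0.00° − 164.84° = -164.84°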